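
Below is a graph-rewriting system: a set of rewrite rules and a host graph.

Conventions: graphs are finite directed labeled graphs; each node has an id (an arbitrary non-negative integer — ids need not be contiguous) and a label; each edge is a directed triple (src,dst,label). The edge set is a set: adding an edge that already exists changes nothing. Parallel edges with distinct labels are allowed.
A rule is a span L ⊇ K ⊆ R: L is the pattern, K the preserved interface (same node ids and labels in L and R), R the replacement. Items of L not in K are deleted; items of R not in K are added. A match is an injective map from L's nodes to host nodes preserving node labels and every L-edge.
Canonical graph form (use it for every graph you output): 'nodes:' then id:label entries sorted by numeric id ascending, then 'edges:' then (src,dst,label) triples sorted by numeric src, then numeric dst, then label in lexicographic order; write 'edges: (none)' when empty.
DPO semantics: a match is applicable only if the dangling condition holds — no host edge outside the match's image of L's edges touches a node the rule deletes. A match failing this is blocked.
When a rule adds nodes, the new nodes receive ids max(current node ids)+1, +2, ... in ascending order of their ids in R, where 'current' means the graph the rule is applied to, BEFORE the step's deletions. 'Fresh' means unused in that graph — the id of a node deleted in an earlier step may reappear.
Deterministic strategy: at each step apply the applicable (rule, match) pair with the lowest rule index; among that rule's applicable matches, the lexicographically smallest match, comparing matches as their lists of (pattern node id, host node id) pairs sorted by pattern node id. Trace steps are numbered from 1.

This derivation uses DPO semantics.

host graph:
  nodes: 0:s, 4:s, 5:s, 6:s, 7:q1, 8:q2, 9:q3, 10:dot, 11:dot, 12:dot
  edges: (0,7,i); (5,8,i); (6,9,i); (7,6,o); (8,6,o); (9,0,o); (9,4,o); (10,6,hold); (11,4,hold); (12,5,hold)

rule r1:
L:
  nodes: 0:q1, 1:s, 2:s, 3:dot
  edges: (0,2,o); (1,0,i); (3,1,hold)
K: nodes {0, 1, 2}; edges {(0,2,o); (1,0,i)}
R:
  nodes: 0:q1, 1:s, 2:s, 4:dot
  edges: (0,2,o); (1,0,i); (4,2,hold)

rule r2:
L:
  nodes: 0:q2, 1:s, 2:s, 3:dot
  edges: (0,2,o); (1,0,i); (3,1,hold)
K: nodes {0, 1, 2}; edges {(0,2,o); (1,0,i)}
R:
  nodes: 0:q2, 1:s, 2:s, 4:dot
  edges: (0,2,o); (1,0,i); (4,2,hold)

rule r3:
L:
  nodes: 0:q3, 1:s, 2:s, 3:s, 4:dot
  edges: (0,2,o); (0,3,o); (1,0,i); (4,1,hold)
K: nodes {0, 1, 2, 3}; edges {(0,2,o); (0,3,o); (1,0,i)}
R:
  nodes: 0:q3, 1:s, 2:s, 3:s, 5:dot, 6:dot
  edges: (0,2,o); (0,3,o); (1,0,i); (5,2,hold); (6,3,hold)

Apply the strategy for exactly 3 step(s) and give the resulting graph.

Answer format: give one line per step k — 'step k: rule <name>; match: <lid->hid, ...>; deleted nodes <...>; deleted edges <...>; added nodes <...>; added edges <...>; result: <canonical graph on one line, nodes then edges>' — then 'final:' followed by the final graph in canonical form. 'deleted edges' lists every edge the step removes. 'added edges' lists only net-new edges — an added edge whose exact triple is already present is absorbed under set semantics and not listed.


step 1: rule r2; match: 0->8, 1->5, 2->6, 3->12; deleted nodes 12; deleted edges (12,5,hold); added nodes 13; added edges (13,6,hold); result: nodes: 0:s, 4:s, 5:s, 6:s, 7:q1, 8:q2, 9:q3, 10:dot, 11:dot, 13:dot edges: (0,7,i); (5,8,i); (6,9,i); (7,6,o); (8,6,o); (9,0,o); (9,4,o); (10,6,hold); (11,4,hold); (13,6,hold)
step 2: rule r3; match: 0->9, 1->6, 2->0, 3->4, 4->10; deleted nodes 10; deleted edges (10,6,hold); added nodes 14, 15; added edges (14,0,hold); (15,4,hold); result: nodes: 0:s, 4:s, 5:s, 6:s, 7:q1, 8:q2, 9:q3, 11:dot, 13:dot, 14:dot, 15:dot edges: (0,7,i); (5,8,i); (6,9,i); (7,6,o); (8,6,o); (9,0,o); (9,4,o); (11,4,hold); (13,6,hold); (14,0,hold); (15,4,hold)
step 3: rule r1; match: 0->7, 1->0, 2->6, 3->14; deleted nodes 14; deleted edges (14,0,hold); added nodes 16; added edges (16,6,hold); result: nodes: 0:s, 4:s, 5:s, 6:s, 7:q1, 8:q2, 9:q3, 11:dot, 13:dot, 15:dot, 16:dot edges: (0,7,i); (5,8,i); (6,9,i); (7,6,o); (8,6,o); (9,0,o); (9,4,o); (11,4,hold); (13,6,hold); (15,4,hold); (16,6,hold)
final:
nodes: 0:s, 4:s, 5:s, 6:s, 7:q1, 8:q2, 9:q3, 11:dot, 13:dot, 15:dot, 16:dot
edges: (0,7,i); (5,8,i); (6,9,i); (7,6,o); (8,6,o); (9,0,o); (9,4,o); (11,4,hold); (13,6,hold); (15,4,hold); (16,6,hold)


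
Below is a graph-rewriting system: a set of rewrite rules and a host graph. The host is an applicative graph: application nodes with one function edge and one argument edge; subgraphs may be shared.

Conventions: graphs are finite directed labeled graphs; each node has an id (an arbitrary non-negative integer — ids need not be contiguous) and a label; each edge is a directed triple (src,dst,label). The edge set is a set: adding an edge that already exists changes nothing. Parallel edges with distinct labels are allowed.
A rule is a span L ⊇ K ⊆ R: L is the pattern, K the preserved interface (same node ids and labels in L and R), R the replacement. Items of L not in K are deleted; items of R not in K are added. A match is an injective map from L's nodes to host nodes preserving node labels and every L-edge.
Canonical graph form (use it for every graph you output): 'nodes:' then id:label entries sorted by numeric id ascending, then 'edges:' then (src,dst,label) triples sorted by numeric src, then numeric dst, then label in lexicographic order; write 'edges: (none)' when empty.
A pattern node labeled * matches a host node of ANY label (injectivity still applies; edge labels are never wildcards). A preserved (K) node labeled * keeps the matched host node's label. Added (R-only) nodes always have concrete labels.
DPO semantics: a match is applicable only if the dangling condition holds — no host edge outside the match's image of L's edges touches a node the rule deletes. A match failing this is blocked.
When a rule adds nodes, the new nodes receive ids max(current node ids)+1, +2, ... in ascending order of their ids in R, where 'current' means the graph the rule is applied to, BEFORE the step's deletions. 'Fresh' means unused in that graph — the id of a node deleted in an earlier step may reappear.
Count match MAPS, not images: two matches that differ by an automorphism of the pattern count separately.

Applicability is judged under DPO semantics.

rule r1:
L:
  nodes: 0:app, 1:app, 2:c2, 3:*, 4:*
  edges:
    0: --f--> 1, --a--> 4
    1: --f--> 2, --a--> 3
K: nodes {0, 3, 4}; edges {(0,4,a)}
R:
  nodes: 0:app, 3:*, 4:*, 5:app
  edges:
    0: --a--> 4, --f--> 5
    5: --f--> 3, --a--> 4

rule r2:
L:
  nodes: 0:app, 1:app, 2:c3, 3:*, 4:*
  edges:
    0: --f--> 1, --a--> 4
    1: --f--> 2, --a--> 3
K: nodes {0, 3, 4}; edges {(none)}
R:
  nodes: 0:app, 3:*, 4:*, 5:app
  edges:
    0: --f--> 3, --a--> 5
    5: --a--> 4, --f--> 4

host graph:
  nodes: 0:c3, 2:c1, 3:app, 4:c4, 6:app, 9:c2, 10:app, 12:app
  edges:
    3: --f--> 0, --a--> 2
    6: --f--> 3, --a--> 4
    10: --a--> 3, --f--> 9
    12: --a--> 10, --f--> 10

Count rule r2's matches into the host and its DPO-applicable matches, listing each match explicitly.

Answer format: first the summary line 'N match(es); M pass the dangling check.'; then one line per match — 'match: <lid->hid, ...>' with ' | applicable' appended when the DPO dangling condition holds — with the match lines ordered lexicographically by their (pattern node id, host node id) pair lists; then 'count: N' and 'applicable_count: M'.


1 match(es); 0 pass the dangling check.
match: 0->6, 1->3, 2->0, 3->2, 4->4
count: 1
applicable_count: 0


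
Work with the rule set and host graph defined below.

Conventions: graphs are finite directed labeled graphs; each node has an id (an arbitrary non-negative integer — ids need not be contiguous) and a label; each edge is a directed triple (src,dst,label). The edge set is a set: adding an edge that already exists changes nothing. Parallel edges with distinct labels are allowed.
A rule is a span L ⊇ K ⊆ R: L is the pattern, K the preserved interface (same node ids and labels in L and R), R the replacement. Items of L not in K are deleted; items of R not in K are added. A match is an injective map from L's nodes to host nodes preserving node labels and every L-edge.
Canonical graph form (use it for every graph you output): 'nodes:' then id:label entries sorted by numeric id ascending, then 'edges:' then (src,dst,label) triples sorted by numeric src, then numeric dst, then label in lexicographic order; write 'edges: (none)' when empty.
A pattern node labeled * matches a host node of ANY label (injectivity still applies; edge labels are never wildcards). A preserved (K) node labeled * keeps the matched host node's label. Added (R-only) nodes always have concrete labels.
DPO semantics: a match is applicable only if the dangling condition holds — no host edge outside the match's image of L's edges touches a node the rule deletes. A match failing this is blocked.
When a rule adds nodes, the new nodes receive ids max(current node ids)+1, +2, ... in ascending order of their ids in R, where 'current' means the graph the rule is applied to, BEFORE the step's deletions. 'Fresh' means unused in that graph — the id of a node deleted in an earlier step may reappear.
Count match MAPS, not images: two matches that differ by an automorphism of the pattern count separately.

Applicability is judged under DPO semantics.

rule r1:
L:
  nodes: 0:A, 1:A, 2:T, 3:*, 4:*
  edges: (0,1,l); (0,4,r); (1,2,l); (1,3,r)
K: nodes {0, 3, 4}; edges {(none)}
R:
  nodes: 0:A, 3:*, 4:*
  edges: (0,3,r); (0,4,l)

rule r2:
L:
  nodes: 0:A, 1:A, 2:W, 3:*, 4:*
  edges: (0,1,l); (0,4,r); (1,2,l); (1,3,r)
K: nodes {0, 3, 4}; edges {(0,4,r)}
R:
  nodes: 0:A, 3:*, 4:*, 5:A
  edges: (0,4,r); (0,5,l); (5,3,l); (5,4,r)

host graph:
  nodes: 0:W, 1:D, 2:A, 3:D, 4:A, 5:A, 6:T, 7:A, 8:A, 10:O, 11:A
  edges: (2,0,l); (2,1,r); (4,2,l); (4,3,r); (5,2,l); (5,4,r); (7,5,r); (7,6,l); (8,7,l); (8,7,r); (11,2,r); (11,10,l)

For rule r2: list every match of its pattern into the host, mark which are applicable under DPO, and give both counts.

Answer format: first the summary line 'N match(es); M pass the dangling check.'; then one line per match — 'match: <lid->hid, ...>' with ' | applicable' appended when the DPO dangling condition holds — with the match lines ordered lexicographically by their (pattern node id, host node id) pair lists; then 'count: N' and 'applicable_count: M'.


2 match(es); 0 pass the dangling check.
match: 0->4, 1->2, 2->0, 3->1, 4->3
match: 0->5, 1->2, 2->0, 3->1, 4->4
count: 2
applicable_count: 0


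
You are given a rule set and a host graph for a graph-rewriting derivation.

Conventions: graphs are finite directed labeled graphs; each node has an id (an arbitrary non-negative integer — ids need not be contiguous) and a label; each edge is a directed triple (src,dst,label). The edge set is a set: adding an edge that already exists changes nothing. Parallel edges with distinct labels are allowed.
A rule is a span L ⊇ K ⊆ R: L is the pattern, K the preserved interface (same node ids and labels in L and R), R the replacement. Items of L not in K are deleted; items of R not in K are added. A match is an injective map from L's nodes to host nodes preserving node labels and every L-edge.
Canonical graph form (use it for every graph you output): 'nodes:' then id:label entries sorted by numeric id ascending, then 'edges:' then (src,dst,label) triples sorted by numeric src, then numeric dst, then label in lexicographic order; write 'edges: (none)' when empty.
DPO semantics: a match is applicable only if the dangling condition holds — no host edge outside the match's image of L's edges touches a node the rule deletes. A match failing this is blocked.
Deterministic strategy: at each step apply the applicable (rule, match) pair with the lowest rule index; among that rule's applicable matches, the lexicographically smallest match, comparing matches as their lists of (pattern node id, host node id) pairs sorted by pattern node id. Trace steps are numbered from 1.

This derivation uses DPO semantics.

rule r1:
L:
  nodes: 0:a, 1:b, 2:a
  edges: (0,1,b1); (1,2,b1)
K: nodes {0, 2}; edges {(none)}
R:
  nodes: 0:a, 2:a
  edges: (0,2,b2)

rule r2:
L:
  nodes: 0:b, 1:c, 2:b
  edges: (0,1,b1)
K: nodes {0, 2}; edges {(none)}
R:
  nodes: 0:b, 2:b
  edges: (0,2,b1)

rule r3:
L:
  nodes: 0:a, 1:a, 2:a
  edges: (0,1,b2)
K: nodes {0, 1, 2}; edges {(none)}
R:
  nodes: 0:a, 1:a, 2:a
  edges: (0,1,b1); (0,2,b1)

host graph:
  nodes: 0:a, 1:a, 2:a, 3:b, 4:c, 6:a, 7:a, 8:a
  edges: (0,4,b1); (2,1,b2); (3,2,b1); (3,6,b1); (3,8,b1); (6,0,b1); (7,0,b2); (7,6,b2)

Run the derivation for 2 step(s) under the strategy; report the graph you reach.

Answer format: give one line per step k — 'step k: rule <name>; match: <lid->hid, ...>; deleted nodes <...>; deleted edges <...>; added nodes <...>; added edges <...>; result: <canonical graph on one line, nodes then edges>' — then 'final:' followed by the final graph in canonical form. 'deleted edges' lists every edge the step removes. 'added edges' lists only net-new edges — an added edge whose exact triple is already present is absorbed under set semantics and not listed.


step 1: rule r3; match: 0->2, 1->1, 2->0; deleted nodes (none); deleted edges (2,1,b2); added nodes (none); added edges (2,0,b1); (2,1,b1); result: nodes: 0:a, 1:a, 2:a, 3:b, 4:c, 6:a, 7:a, 8:a edges: (0,4,b1); (2,0,b1); (2,1,b1); (3,2,b1); (3,6,b1); (3,8,b1); (6,0,b1); (7,0,b2); (7,6,b2)
step 2: rule r3; match: 0->7, 1->0, 2->1; deleted nodes (none); deleted edges (7,0,b2); added nodes (none); added edges (7,0,b1); (7,1,b1); result: nodes: 0:a, 1:a, 2:a, 3:b, 4:c, 6:a, 7:a, 8:a edges: (0,4,b1); (2,0,b1); (2,1,b1); (3,2,b1); (3,6,b1); (3,8,b1); (6,0,b1); (7,0,b1); (7,1,b1); (7,6,b2)
final:
nodes: 0:a, 1:a, 2:a, 3:b, 4:c, 6:a, 7:a, 8:a
edges: (0,4,b1); (2,0,b1); (2,1,b1); (3,2,b1); (3,6,b1); (3,8,b1); (6,0,b1); (7,0,b1); (7,1,b1); (7,6,b2)


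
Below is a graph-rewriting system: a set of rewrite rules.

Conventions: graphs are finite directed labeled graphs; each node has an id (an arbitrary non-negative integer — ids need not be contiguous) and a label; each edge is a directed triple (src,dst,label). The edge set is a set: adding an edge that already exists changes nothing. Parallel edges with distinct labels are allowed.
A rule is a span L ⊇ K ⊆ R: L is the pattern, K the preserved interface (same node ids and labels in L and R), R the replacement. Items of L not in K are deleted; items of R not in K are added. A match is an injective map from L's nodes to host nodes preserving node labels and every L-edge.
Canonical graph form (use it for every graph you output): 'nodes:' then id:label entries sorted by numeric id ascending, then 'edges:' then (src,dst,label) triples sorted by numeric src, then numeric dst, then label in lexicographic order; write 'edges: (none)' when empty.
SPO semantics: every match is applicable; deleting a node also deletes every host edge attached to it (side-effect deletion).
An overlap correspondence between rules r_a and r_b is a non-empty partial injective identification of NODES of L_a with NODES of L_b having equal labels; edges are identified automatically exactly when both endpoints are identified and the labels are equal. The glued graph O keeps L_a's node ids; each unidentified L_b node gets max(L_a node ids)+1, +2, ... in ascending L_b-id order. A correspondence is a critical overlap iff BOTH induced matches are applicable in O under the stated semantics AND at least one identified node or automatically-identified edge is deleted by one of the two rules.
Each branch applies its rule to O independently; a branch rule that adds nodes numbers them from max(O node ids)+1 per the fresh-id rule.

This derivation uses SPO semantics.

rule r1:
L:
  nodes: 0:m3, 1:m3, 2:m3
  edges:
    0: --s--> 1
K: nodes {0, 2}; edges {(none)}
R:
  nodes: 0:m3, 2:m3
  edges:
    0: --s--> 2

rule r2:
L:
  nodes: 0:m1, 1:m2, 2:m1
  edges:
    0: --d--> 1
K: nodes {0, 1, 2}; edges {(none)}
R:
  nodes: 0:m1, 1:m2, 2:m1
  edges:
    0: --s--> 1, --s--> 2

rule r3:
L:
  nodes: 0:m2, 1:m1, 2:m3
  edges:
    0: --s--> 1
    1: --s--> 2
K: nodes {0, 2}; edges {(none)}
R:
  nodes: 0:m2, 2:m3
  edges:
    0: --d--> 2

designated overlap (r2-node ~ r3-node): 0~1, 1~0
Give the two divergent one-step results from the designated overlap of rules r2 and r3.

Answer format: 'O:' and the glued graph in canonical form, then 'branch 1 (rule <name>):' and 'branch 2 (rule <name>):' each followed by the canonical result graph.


O:
nodes: 0:m1, 1:m2, 2:m1, 3:m3
edges: (0,1,d); (0,3,s); (1,0,s)
branch 1 (rule r2):
nodes: 0:m1, 1:m2, 2:m1, 3:m3
edges: (0,1,s); (0,2,s); (0,3,s); (1,0,s)
branch 2 (rule r3):
nodes: 1:m2, 2:m1, 3:m3
edges: (1,3,d)


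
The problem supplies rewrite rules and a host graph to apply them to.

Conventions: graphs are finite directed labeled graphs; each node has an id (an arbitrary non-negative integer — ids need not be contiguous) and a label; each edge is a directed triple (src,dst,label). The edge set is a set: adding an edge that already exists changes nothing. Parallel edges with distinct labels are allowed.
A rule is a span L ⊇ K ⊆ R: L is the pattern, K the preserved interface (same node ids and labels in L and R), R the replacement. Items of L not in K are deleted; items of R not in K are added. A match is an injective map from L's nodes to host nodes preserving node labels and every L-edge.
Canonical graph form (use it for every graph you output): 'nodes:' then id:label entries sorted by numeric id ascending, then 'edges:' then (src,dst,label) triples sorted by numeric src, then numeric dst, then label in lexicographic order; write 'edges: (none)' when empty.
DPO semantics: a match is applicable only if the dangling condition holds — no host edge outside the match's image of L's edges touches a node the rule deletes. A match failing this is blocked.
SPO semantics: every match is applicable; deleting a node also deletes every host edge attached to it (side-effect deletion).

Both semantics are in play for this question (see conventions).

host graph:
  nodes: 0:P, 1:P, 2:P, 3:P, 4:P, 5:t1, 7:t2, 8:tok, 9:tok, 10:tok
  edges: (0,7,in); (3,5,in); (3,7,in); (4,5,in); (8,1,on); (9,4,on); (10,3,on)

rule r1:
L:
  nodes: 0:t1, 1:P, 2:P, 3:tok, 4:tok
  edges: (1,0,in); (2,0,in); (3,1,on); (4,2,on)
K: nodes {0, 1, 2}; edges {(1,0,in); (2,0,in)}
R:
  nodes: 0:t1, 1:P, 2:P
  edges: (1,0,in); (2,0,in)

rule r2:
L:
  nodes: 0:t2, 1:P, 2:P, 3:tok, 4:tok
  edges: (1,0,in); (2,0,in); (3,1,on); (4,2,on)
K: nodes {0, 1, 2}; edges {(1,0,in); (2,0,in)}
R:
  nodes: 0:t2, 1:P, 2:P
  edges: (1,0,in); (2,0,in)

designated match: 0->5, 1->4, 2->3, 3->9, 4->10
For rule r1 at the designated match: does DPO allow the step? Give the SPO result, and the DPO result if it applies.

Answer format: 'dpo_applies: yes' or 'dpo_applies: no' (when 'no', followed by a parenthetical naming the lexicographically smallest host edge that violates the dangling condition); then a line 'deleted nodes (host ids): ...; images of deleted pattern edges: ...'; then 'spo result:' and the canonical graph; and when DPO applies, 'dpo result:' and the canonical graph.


dpo_applies: yes
deleted nodes (host ids): 9, 10; images of deleted pattern edges: (9,4,on); (10,3,on)
spo result:
nodes: 0:P, 1:P, 2:P, 3:P, 4:P, 5:t1, 7:t2, 8:tok
edges: (0,7,in); (3,5,in); (3,7,in); (4,5,in); (8,1,on)
dpo result:
nodes: 0:P, 1:P, 2:P, 3:P, 4:P, 5:t1, 7:t2, 8:tok
edges: (0,7,in); (3,5,in); (3,7,in); (4,5,in); (8,1,on)


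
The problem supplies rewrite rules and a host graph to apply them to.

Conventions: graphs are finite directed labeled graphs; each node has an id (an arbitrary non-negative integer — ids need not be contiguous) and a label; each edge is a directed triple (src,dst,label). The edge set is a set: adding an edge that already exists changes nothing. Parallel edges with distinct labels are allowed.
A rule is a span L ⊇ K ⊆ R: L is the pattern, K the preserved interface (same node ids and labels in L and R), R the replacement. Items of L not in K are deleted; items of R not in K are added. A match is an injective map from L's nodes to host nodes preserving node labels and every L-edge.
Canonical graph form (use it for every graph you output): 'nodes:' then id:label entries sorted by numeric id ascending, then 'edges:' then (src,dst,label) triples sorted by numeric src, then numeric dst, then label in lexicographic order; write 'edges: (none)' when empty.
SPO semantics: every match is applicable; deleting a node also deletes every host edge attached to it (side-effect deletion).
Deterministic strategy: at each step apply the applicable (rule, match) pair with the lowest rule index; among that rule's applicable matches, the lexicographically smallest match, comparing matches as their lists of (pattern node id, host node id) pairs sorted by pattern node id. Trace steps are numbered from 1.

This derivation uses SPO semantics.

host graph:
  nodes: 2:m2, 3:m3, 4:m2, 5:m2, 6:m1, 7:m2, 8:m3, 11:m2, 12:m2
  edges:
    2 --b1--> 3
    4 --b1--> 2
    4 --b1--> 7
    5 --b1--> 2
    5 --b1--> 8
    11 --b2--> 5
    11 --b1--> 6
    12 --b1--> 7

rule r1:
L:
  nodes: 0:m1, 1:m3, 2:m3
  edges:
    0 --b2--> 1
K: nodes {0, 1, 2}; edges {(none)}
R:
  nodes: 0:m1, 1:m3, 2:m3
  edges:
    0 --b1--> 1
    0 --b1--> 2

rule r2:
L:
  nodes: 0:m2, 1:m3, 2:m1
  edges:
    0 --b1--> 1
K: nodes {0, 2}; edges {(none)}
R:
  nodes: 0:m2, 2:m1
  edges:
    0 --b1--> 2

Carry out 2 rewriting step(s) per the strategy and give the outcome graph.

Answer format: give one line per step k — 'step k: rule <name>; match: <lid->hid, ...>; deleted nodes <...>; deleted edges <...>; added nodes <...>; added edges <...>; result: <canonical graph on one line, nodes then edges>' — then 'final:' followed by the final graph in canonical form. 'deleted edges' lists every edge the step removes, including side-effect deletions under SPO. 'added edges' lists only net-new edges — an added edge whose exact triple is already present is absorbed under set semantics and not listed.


step 1: rule r2; match: 0->2, 1->3, 2->6; deleted nodes 3; deleted edges (2,3,b1); added nodes (none); added edges (2,6,b1); result: nodes: 2:m2, 4:m2, 5:m2, 6:m1, 7:m2, 8:m3, 11:m2, 12:m2 edges: (2,6,b1); (4,2,b1); (4,7,b1); (5,2,b1); (5,8,b1); (11,5,b2); (11,6,b1); (12,7,b1)
step 2: rule r2; match: 0->5, 1->8, 2->6; deleted nodes 8; deleted edges (5,8,b1); added nodes (none); added edges (5,6,b1); result: nodes: 2:m2, 4:m2, 5:m2, 6:m1, 7:m2, 11:m2, 12:m2 edges: (2,6,b1); (4,2,b1); (4,7,b1); (5,2,b1); (5,6,b1); (11,5,b2); (11,6,b1); (12,7,b1)
final:
nodes: 2:m2, 4:m2, 5:m2, 6:m1, 7:m2, 11:m2, 12:m2
edges: (2,6,b1); (4,2,b1); (4,7,b1); (5,2,b1); (5,6,b1); (11,5,b2); (11,6,b1); (12,7,b1)


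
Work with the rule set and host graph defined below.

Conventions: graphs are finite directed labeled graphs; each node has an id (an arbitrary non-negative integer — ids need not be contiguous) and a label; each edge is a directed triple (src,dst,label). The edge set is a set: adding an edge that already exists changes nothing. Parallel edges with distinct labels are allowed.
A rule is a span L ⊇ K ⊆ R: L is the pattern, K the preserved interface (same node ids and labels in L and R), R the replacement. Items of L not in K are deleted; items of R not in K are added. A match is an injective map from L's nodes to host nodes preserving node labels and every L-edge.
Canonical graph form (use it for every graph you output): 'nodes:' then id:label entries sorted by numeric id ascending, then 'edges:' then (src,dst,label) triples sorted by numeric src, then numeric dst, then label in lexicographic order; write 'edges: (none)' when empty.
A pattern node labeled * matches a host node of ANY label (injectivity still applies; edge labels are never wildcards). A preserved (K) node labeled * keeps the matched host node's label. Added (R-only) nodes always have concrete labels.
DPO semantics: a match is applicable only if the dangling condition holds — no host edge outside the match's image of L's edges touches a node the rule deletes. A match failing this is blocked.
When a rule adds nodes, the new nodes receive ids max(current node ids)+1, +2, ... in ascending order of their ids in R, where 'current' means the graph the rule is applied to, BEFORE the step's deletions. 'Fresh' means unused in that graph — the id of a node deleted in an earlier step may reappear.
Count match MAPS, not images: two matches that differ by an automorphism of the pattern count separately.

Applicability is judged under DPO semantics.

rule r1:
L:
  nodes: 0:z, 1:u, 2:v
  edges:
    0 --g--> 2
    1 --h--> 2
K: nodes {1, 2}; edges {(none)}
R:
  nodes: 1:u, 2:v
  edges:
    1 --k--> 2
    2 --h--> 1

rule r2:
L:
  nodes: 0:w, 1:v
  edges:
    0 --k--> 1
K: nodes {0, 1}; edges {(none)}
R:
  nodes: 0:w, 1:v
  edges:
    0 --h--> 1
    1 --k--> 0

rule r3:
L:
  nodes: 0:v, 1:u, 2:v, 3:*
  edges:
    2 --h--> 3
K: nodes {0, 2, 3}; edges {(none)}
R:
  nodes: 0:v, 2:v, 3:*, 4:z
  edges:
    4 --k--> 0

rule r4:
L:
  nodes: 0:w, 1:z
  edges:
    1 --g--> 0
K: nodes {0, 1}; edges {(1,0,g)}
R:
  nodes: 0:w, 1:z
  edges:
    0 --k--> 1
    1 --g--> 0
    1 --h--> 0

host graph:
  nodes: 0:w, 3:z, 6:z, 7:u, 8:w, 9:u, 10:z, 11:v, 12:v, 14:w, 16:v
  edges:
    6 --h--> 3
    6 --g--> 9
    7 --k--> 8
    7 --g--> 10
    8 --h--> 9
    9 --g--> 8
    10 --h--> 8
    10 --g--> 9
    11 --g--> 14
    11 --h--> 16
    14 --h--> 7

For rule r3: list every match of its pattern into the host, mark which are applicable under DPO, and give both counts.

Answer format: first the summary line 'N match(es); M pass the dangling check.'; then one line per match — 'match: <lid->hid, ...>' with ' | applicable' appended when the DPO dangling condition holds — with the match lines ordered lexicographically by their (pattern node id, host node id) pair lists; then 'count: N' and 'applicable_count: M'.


2 match(es); 0 pass the dangling check.
match: 0->12, 1->7, 2->11, 3->16
match: 0->12, 1->9, 2->11, 3->16
count: 2
applicable_count: 0


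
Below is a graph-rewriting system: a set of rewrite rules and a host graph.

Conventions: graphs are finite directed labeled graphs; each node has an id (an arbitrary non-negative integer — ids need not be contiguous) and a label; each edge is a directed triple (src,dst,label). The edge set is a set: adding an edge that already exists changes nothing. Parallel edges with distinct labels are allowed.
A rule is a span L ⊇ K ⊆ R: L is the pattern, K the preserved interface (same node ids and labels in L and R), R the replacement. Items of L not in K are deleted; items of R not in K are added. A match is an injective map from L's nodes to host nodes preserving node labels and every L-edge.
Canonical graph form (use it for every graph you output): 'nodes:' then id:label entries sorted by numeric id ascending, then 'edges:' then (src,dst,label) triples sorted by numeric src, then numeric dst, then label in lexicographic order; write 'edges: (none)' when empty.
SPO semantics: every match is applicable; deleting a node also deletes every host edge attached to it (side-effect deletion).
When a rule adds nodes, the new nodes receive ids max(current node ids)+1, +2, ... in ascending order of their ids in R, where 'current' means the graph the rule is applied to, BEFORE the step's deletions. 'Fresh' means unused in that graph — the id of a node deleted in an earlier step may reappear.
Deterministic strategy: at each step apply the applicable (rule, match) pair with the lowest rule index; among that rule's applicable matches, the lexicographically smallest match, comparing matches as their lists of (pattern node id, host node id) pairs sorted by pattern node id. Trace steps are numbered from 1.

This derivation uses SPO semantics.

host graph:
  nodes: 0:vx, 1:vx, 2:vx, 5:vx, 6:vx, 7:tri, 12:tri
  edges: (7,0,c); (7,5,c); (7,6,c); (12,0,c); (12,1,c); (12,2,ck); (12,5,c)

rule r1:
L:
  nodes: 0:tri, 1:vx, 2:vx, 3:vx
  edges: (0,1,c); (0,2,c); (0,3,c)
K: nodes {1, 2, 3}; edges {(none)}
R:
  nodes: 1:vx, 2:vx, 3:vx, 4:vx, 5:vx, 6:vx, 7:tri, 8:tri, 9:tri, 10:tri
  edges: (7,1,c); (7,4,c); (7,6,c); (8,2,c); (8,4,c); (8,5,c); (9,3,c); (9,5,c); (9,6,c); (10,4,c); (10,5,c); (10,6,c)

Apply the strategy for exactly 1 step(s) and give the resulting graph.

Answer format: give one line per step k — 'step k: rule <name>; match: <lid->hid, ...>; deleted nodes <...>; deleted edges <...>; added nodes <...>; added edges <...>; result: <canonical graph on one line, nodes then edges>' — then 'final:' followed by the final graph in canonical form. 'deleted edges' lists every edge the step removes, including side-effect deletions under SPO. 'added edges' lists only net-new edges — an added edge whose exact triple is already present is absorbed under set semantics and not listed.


step 1: rule r1; match: 0->7, 1->0, 2->5, 3->6; deleted nodes 7; deleted edges (7,0,c); (7,5,c); (7,6,c); added nodes 13, 14, 15, 16, 17, 18, 19; added edges (16,0,c); (16,13,c); (16,15,c); (17,5,c); (17,13,c); (17,14,c); (18,6,c); (18,14,c); (18,15,c); (19,13,c); (19,14,c); (19,15,c); result: nodes: 0:vx, 1:vx, 2:vx, 5:vx, 6:vx, 12:tri, 13:vx, 14:vx, 15:vx, 16:tri, 17:tri, 18:tri, 19:tri edges: (12,0,c); (12,1,c); (12,2,ck); (12,5,c); (16,0,c); (16,13,c); (16,15,c); (17,5,c); (17,13,c); (17,14,c); (18,6,c); (18,14,c); (18,15,c); (19,13,c); (19,14,c); (19,15,c)
final:
nodes: 0:vx, 1:vx, 2:vx, 5:vx, 6:vx, 12:tri, 13:vx, 14:vx, 15:vx, 16:tri, 17:tri, 18:tri, 19:tri
edges: (12,0,c); (12,1,c); (12,2,ck); (12,5,c); (16,0,c); (16,13,c); (16,15,c); (17,5,c); (17,13,c); (17,14,c); (18,6,c); (18,14,c); (18,15,c); (19,13,c); (19,14,c); (19,15,c)


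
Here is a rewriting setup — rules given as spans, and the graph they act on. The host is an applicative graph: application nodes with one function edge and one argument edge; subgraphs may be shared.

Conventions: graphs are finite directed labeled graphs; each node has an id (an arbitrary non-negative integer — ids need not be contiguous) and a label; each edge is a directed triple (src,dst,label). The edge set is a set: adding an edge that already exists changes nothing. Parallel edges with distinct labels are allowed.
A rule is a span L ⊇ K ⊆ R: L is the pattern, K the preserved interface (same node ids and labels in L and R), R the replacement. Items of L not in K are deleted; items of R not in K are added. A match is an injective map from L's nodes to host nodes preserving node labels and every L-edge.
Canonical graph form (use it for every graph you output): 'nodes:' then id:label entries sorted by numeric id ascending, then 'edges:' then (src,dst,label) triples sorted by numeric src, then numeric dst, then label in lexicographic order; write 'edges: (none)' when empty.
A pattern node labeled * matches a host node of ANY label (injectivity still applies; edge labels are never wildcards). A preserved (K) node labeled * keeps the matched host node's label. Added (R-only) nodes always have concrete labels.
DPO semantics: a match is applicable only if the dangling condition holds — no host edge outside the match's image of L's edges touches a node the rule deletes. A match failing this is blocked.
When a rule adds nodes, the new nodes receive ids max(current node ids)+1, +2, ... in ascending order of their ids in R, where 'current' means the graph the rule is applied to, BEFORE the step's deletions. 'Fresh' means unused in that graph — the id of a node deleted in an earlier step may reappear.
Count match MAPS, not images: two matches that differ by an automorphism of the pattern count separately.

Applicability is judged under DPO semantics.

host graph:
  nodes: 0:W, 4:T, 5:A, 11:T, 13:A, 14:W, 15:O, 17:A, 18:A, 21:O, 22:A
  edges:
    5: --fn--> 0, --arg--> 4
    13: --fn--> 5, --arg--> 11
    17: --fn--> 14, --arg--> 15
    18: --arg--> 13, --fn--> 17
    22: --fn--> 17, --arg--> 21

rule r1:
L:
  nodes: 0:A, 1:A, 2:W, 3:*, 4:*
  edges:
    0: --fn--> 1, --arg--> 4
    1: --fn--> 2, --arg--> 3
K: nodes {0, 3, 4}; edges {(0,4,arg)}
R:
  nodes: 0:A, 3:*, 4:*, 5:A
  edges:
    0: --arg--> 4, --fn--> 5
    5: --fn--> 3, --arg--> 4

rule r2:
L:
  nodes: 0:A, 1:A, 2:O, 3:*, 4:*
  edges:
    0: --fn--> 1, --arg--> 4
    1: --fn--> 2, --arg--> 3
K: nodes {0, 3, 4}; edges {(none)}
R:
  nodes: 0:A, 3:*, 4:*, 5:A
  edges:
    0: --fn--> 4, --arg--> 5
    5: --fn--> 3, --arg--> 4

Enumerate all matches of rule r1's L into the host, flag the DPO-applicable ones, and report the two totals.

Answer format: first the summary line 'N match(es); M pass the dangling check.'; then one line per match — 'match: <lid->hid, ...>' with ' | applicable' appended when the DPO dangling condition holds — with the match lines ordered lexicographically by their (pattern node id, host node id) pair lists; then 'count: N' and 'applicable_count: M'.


3 match(es); 1 pass the dangling check.
match: 0->13, 1->5, 2->0, 3->4, 4->11 | applicable
match: 0->18, 1->17, 2->14, 3->15, 4->13
match: 0->22, 1->17, 2->14, 3->15, 4->21
count: 3
applicable_count: 1


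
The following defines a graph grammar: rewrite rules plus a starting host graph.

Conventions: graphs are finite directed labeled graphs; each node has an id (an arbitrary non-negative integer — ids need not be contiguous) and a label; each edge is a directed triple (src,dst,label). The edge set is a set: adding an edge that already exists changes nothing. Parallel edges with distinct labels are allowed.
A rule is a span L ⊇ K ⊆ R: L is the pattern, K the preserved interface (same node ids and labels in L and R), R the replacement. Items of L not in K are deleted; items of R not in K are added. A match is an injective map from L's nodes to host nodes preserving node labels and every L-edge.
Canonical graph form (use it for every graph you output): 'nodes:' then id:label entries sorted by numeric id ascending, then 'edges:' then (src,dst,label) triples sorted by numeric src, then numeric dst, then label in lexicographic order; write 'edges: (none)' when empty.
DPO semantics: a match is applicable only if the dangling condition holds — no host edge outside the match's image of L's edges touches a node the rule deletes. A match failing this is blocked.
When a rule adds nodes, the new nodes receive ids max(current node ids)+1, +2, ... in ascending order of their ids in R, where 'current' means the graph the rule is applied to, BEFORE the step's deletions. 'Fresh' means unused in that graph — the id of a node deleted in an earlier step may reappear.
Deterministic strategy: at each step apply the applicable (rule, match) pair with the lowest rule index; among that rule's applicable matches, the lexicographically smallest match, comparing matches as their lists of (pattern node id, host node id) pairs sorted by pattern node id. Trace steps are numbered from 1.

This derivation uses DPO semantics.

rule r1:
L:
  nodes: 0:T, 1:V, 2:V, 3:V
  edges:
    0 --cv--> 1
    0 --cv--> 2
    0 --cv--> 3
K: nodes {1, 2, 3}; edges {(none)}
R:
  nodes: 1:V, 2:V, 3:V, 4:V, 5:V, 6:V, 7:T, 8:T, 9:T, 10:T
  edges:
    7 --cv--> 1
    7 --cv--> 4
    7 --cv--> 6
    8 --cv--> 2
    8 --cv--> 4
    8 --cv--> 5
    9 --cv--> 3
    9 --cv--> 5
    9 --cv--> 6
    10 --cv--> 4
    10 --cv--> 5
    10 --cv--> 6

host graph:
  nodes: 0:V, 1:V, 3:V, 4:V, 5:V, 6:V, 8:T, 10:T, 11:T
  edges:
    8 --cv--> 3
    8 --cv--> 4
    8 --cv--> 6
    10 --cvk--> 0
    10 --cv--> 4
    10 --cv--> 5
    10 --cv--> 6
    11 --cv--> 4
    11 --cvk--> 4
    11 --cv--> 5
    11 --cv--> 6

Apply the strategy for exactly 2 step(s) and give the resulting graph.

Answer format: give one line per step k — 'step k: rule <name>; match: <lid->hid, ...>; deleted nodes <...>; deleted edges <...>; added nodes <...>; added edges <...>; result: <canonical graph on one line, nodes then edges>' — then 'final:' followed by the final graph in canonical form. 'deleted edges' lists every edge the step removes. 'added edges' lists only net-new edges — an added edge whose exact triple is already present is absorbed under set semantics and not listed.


step 1: rule r1; match: 0->8, 1->3, 2->4, 3->6; deleted nodes 8; deleted edges (8,3,cv); (8,4,cv); (8,6,cv); added nodes 12, 13, 14, 15, 16, 17, 18; added edges (15,3,cv); (15,12,cv); (15,14,cv); (16,4,cv); (16,12,cv); (16,13,cv); (17,6,cv); (17,13,cv); (17,14,cv); (18,12,cv); (18,13,cv); (18,14,cv); result: nodes: 0:V, 1:V, 3:V, 4:V, 5:V, 6:V, 10:T, 11:T, 12:V, 13:V, 14:V, 15:T, 16:T, 17:T, 18:T edges: (10,0,cvk); (10,4,cv); (10,5,cv); (10,6,cv); (11,4,cv); (11,4,cvk); (11,5,cv); (11,6,cv); (15,3,cv); (15,12,cv); (15,14,cv); (16,4,cv); (16,12,cv); (16,13,cv); (17,6,cv); (17,13,cv); (17,14,cv); (18,12,cv); (18,13,cv); (18,14,cv)
step 2: rule r1; match: 0->15, 1->3, 2->12, 3->14; deleted nodes 15; deleted edges (15,3,cv); (15,12,cv); (15,14,cv); added nodes 19, 20, 21, 22, 23, 24, 25; added edges (22,3,cv); (22,19,cv); (22,21,cv); (23,12,cv); (23,19,cv); (23,20,cv); (24,14,cv); (24,20,cv); (24,21,cv); (25,19,cv); (25,20,cv); (25,21,cv); result: nodes: 0:V, 1:V, 3:V, 4:V, 5:V, 6:V, 10:T, 11:T, 12:V, 13:V, 14:V, 16:T, 17:T, 18:T, 19:V, 20:V, 21:V, 22:T, 23:T, 24:T, 25:T edges: (10,0,cvk); (10,4,cv); (10,5,cv); (10,6,cv); (11,4,cv); (11,4,cvk); (11,5,cv); (11,6,cv); (16,4,cv); (16,12,cv); (16,13,cv); (17,6,cv); (17,13,cv); (17,14,cv); (18,12,cv); (18,13,cv); (18,14,cv); (22,3,cv); (22,19,cv); (22,21,cv); (23,12,cv); (23,19,cv); (23,20,cv); (24,14,cv); (24,20,cv); (24,21,cv); (25,19,cv); (25,20,cv); (25,21,cv)
final:
nodes: 0:V, 1:V, 3:V, 4:V, 5:V, 6:V, 10:T, 11:T, 12:V, 13:V, 14:V, 16:T, 17:T, 18:T, 19:V, 20:V, 21:V, 22:T, 23:T, 24:T, 25:T
edges: (10,0,cvk); (10,4,cv); (10,5,cv); (10,6,cv); (11,4,cv); (11,4,cvk); (11,5,cv); (11,6,cv); (16,4,cv); (16,12,cv); (16,13,cv); (17,6,cv); (17,13,cv); (17,14,cv); (18,12,cv); (18,13,cv); (18,14,cv); (22,3,cv); (22,19,cv); (22,21,cv); (23,12,cv); (23,19,cv); (23,20,cv); (24,14,cv); (24,20,cv); (24,21,cv); (25,19,cv); (25,20,cv); (25,21,cv)


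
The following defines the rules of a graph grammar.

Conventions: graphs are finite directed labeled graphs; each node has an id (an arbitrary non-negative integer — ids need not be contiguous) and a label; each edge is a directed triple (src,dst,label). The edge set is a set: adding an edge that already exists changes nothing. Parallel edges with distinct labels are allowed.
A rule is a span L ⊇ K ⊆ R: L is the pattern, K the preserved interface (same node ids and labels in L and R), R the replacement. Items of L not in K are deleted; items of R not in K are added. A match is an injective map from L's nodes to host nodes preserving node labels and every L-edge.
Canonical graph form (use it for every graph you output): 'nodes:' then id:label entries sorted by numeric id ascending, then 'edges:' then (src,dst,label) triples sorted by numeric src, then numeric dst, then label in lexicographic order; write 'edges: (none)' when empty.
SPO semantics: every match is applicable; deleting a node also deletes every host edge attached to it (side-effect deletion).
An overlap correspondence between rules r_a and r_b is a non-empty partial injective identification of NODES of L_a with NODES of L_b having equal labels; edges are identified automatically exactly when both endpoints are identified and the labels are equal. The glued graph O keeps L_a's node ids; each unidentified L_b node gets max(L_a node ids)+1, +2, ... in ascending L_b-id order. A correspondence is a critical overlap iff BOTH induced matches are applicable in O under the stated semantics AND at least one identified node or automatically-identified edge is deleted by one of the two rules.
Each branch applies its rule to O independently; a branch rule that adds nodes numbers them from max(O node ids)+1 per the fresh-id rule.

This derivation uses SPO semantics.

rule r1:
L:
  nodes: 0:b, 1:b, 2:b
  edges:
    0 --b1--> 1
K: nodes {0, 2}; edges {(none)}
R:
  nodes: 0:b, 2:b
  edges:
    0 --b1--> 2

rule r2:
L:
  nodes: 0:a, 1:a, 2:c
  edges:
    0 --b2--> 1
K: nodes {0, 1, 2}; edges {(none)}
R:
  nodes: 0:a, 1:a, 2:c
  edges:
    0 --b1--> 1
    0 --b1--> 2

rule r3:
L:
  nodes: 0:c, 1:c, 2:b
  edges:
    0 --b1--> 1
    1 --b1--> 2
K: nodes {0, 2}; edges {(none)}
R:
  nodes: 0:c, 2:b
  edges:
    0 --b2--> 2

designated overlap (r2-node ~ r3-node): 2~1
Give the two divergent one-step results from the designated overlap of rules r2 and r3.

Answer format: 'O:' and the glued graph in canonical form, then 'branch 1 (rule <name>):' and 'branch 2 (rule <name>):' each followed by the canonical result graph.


O:
nodes: 0:a, 1:a, 2:c, 3:c, 4:b
edges: (0,1,b2); (2,4,b1); (3,2,b1)
branch 1 (rule r2):
nodes: 0:a, 1:a, 2:c, 3:c, 4:b
edges: (0,1,b1); (0,2,b1); (2,4,b1); (3,2,b1)
branch 2 (rule r3):
nodes: 0:a, 1:a, 3:c, 4:b
edges: (0,1,b2); (3,4,b2)
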